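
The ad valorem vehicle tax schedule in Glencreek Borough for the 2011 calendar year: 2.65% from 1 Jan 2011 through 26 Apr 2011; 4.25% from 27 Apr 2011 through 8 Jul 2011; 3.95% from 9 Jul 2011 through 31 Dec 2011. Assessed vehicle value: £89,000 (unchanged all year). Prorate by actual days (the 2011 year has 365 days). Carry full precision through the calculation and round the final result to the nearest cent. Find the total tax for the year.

1 Jan – 26 Apr 2011: 116 days at 2.65% → £89,000 × 2.65% × 116/365 = £749.5507
27 Apr – 8 Jul 2011: 73 days at 4.25% → £89,000 × 4.25% × 73/365 = £756.5000
9 Jul – 31 Dec 2011: 176 days at 3.95% → £89,000 × 3.95% × 176/365 = £1,695.1452
Total = £3,201.1959

£3,201.20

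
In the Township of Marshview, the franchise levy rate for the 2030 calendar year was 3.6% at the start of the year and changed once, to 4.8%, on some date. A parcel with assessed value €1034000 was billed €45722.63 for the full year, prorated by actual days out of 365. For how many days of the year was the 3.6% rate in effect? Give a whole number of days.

115 days

Let d = days at the first rate; then 365 − d days at the second rate.
€1034000 × [3.6%·d + 4.8%·(365−d)] / 365 = €45722.63
Solving gives d = 115, so the new rate took effect on 26 April 2030.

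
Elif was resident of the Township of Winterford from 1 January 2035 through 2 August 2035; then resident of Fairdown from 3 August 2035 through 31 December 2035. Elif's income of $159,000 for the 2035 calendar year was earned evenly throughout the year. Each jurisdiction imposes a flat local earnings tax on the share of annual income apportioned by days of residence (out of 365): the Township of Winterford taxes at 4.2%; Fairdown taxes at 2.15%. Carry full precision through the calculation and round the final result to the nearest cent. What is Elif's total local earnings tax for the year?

$5,329.55

The Township of Winterford, 1 January – 2 August 2035: 214 days → $159,000 × 4.2% × 214/365 = $3,915.3205
Fairdown, 3 August – 31 December 2035: 151 days → $159,000 × 2.15% × 151/365 = $1,414.2288
Total = $5,329.5493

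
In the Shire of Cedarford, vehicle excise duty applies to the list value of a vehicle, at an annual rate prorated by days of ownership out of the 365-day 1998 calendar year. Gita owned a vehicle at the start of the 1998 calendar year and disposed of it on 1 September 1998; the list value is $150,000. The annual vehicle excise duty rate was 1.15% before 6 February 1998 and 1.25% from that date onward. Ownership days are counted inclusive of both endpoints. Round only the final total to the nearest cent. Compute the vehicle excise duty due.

$1,238.63

1 January – 5 February 1998: 36 days at 1.15% → $150,000 × 1.15% × 36/365 = $170.1370
6 February – 1 September 1998: 208 days at 1.25% → $150,000 × 1.25% × 208/365 = $1,068.4932
Total = $1,238.6301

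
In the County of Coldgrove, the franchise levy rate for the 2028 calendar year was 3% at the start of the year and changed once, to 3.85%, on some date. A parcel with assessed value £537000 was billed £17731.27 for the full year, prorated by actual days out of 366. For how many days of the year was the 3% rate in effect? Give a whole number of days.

Let d = days at the first rate; then 366 − d days at the second rate.
£537000 × [3%·d + 3.85%·(366−d)] / 366 = £17731.27
Solving gives d = 236, so the new rate took effect on 24 Aug 2028.

236 days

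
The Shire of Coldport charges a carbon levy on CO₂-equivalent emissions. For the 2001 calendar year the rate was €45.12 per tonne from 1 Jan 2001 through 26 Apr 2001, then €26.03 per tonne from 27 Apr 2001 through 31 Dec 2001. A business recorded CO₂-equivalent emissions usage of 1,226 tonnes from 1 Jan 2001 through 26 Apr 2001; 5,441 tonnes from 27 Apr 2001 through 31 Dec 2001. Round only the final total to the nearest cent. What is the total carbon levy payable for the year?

€196,946.35

1 Jan – 26 Apr 2001: 1,226 tonnes at €45.12/tonne → €55,317.12
27 Apr – 31 Dec 2001: 5,441 tonnes at €26.03/tonne → €141,629.23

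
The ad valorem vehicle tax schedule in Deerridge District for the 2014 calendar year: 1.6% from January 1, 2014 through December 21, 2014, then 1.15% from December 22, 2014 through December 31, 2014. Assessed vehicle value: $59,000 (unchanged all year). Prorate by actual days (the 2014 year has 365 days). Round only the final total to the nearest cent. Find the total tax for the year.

$936.73

January 1 – December 21, 2014: 355 days at 1.6% → $59,000 × 1.6% × 355/365 = $918.1370
December 22 – December 31, 2014: 10 days at 1.15% → $59,000 × 1.15% × 10/365 = $18.5890
Total = $936.7260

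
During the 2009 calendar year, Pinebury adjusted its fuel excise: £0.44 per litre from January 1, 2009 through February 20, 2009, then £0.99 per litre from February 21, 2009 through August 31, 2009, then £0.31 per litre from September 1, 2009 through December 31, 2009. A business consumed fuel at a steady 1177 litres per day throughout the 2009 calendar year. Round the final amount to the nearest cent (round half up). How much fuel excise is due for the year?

January 1 – February 20, 2009: 51 days × 1177 litres/day = 60,027 litres at £0.44/litre → £26,411.88
February 21 – August 31, 2009: 192 days × 1177 litres/day = 225,984 litres at £0.99/litre → £223,724.16
September 1 – December 31, 2009: 122 days × 1177 litres/day = 143,594 litres at £0.31/litre → £44,514.14

£294,650.18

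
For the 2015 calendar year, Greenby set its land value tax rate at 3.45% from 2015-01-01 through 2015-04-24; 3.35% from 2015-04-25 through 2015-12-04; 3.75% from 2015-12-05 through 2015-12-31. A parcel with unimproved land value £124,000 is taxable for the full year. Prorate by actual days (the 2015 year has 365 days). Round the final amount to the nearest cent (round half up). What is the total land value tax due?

£4,229.42

2015-01-01 to 2015-04-24: 114 days at 3.45% → £124,000 × 3.45% × 114/365 = £1,336.1425
2015-04-25 to 2015-12-04: 224 days at 3.35% → £124,000 × 3.35% × 224/365 = £2,549.3041
2015-12-05 to 2015-12-31: 27 days at 3.75% → £124,000 × 3.75% × 27/365 = £343.9726
Total = £4,229.4192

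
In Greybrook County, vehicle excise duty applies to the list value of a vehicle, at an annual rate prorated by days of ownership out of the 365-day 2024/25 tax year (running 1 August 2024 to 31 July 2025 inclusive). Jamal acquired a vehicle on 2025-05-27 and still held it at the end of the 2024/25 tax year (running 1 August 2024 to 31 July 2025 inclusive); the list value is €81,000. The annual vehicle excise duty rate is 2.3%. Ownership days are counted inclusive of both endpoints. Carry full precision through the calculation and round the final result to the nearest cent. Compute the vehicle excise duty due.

Days held (2025-05-27 to 2025-07-31): 66 out of 365
Tax = €81,000 × 2.3% × 66/365 = €336.8712

€336.87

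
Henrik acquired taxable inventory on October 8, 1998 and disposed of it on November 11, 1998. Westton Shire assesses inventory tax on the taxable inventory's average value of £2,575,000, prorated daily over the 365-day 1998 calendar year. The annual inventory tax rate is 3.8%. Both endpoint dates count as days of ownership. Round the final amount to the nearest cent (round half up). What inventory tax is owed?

Days held (October 8 – November 11, 1998): 35 out of 365
Tax = £2,575,000 × 3.8% × 35/365 = £9,382.8767

£9,382.88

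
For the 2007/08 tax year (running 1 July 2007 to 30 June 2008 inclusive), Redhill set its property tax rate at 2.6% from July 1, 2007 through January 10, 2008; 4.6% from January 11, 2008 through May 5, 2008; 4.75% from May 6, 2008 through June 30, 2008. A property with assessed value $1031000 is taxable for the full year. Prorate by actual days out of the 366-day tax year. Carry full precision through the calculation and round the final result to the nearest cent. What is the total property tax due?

July 1, 2007 – January 10, 2008: 194 days at 2.6% → $1031000 × 2.6% × 194/366 = $14208.6448
January 11 – May 5, 2008: 116 days at 4.6% → $1031000 × 4.6% × 116/366 = $15031.1913
May 6 – June 30, 2008: 56 days at 4.75% → $1031000 × 4.75% × 56/366 = $7493.0601
Total = $36732.8962

$36732.90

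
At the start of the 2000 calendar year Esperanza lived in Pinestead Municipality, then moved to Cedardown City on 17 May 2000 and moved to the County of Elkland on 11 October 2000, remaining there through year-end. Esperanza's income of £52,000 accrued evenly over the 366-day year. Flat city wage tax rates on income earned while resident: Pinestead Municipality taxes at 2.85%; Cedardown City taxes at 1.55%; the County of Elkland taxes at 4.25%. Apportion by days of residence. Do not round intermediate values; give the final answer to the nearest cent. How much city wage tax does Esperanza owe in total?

Pinestead Municipality, 1 January – 16 May 2000: 137 days → £52,000 × 2.85% × 137/366 = £554.7377
Cedardown City, 17 May – 10 October 2000: 147 days → £52,000 × 1.55% × 147/366 = £323.7213
The County of Elkland, 11 October – 31 December 2000: 82 days → £52,000 × 4.25% × 82/366 = £495.1366
Total = £1,373.5956

£1,373.60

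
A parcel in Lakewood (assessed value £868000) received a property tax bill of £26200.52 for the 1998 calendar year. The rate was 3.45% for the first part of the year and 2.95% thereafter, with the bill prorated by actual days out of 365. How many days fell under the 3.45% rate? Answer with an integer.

Let d = days at the first rate; then 365 − d days at the second rate.
£868000 × [3.45%·d + 2.95%·(365−d)] / 365 = £26200.52
Solving gives d = 50, so the new rate took effect on 20 Feb 1998.

50 days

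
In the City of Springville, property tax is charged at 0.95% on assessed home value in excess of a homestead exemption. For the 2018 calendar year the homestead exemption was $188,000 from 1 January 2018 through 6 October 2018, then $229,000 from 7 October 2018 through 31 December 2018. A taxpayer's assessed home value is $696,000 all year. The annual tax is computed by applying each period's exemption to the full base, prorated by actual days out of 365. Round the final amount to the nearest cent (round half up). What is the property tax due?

$4,734.23

1 January – 6 October 2018: 279 days, exemption $188,000 → ($696,000 − $188,000) × 0.95% × 279/365 = $3,688.9151
7 October – 31 December 2018: 86 days, exemption $229,000 → ($696,000 − $229,000) × 0.95% × 86/365 = $1,045.3123
Total = $4,734.2274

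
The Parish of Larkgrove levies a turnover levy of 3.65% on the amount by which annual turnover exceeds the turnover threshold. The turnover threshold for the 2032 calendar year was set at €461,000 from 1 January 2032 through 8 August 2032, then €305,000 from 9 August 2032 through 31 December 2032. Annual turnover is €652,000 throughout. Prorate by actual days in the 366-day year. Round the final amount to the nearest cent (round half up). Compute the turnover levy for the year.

€9,227.32

1 January – 8 August 2032: 221 days, exemption €461,000 → (€652,000 − €461,000) × 3.65% × 221/366 = €4,209.5669
9 August – 31 December 2032: 145 days, exemption €305,000 → (€652,000 − €305,000) × 3.65% × 145/366 = €5,017.7527
Total = €9,227.3197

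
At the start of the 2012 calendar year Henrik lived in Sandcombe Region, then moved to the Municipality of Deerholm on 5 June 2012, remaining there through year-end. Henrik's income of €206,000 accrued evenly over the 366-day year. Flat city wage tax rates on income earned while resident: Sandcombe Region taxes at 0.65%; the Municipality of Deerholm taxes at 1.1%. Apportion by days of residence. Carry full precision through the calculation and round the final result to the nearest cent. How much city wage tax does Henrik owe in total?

€1,870.89

Sandcombe Region, 1 January – 4 June 2012: 156 days → €206,000 × 0.65% × 156/366 = €570.7213
The Municipality of Deerholm, 5 June – 31 December 2012: 210 days → €206,000 × 1.1% × 210/366 = €1,300.1639
Total = €1,870.8852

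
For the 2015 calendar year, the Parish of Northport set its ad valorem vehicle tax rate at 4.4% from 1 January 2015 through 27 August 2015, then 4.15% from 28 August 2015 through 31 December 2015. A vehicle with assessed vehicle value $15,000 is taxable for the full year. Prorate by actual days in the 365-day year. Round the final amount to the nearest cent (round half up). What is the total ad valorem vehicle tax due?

1 January – 27 August 2015: 239 days at 4.4% → $15,000 × 4.4% × 239/365 = $432.1644
28 August – 31 December 2015: 126 days at 4.15% → $15,000 × 4.15% × 126/365 = $214.8904
Total = $647.0548

$647.05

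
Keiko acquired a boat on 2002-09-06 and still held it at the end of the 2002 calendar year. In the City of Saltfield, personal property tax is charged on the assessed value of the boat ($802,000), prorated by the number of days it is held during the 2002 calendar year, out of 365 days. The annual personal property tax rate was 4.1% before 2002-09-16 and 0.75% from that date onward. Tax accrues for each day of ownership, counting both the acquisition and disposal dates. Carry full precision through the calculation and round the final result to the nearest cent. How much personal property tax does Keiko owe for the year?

2002-09-06 to 2002-09-15: 10 days at 4.1% → $802,000 × 4.1% × 10/365 = $900.8767
2002-09-16 to 2002-12-31: 107 days at 0.75% → $802,000 × 0.75% × 107/365 = $1,763.3014
Total = $2,664.1781

$2,664.18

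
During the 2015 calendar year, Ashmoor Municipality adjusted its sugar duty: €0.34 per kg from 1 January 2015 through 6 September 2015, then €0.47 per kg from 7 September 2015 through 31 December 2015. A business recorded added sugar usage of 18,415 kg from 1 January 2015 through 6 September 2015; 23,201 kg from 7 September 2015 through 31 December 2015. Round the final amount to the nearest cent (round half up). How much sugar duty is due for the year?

€17165.57

1 January – 6 September 2015: 18,415 kg at €0.34/kg → €6261.10
7 September – 31 December 2015: 23,201 kg at €0.47/kg → €10904.47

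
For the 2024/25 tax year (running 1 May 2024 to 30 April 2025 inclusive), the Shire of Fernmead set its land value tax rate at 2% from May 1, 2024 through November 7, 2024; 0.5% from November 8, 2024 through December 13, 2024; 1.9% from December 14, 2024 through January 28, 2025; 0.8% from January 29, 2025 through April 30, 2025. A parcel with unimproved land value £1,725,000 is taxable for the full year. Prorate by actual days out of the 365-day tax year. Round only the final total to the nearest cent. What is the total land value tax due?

May 1 – November 7, 2024: 191 days at 2% → £1,725,000 × 2% × 191/365 = £18,053.4247
November 8 – December 13, 2024: 36 days at 0.5% → £1,725,000 × 0.5% × 36/365 = £850.6849
December 14, 2024 – January 28, 2025: 46 days at 1.9% → £1,725,000 × 1.9% × 46/365 = £4,130.5479
January 29 – April 30, 2025: 92 days at 0.8% → £1,725,000 × 0.8% × 92/365 = £3,478.3562
Total = £26,513.0137

£26,513.01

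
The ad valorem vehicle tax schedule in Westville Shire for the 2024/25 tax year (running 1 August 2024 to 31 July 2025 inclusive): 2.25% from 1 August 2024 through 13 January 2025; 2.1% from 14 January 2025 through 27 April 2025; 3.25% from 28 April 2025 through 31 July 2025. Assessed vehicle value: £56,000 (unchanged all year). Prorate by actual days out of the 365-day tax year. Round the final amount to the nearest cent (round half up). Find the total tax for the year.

£1,381.82

1 August 2024 – 13 January 2025: 166 days at 2.25% → £56,000 × 2.25% × 166/365 = £573.0411
14 January – 27 April 2025: 104 days at 2.1% → £56,000 × 2.1% × 104/365 = £335.0795
28 April – 31 July 2025: 95 days at 3.25% → £56,000 × 3.25% × 95/365 = £473.6986
Total = £1,381.8192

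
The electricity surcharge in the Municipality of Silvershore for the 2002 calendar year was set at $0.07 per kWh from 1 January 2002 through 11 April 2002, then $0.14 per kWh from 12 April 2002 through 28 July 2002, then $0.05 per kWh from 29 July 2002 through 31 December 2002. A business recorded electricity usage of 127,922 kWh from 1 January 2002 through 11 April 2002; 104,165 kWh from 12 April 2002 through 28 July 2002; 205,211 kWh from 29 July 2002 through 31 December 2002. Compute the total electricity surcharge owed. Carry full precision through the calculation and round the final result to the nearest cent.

$33,798.19

1 January – 11 April 2002: 127,922 kWh at $0.07/kWh → $8,954.54
12 April – 28 July 2002: 104,165 kWh at $0.14/kWh → $14,583.10
29 July – 31 December 2002: 205,211 kWh at $0.05/kWh → $10,260.55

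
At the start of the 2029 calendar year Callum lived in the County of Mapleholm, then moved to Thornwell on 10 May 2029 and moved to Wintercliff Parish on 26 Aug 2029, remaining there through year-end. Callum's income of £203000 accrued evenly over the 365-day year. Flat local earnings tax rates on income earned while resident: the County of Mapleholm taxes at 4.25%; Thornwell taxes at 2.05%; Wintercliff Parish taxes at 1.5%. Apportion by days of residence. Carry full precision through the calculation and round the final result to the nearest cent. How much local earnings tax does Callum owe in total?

The County of Mapleholm, 1 Jan – 9 May 2029: 129 days → £203000 × 4.25% × 129/365 = £3049.1712
Thornwell, 10 May – 25 Aug 2029: 108 days → £203000 × 2.05% × 108/365 = £1231.3479
Wintercliff Parish, 26 Aug – 31 Dec 2029: 128 days → £203000 × 1.5% × 128/365 = £1067.8356
Total = £5348.3548

£5348.35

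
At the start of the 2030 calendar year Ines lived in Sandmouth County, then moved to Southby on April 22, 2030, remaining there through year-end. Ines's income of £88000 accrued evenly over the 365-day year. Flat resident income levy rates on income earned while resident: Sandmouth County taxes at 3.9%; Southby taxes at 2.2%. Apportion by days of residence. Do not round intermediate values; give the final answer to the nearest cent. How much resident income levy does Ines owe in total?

£2390.95

Sandmouth County, January 1 – April 21, 2030: 111 days → £88000 × 3.9% × 111/365 = £1043.7041
Southby, April 22 – December 31, 2030: 254 days → £88000 × 2.2% × 254/365 = £1347.2438
Total = £2390.9479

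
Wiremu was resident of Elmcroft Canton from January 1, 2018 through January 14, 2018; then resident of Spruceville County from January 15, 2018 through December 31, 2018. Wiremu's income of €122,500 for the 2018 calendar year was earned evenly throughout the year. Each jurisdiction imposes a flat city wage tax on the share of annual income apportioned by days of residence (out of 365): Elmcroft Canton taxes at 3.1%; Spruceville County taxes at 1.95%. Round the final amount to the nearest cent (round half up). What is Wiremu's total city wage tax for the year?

€2,442.78

Elmcroft Canton, January 1 – January 14, 2018: 14 days → €122,500 × 3.1% × 14/365 = €145.6575
Spruceville County, January 15 – December 31, 2018: 351 days → €122,500 × 1.95% × 351/365 = €2,297.1267
Total = €2,442.7842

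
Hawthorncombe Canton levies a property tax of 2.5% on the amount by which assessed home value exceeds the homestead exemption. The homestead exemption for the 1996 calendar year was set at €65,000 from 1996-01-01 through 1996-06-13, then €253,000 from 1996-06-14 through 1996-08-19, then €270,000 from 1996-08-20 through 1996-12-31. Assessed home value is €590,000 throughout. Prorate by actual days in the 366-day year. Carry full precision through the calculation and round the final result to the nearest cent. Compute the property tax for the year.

€10,388.25

1996-01-01 to 1996-06-13: 165 days, exemption €65,000 → (€590,000 − €65,000) × 2.5% × 165/366 = €5,917.0082
1996-06-14 to 1996-08-19: 67 days, exemption €253,000 → (€590,000 − €253,000) × 2.5% × 67/366 = €1,542.2814
1996-08-20 to 1996-12-31: 134 days, exemption €270,000 → (€590,000 − €270,000) × 2.5% × 134/366 = €2,928.9617
Total = €10,388.2514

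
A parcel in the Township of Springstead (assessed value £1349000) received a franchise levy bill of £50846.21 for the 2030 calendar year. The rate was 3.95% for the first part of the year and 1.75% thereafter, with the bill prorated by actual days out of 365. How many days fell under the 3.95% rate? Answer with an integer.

Let d = days at the first rate; then 365 − d days at the second rate.
£1349000 × [3.95%·d + 1.75%·(365−d)] / 365 = £50846.21
Solving gives d = 335, so the new rate took effect on 2 December 2030.

335 days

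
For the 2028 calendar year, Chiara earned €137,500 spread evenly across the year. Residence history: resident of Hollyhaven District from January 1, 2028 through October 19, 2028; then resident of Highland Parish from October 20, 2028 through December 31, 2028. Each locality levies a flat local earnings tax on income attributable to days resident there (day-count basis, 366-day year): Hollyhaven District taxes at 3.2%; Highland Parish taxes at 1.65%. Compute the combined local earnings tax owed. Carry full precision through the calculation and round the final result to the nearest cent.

Hollyhaven District, January 1 – October 19, 2028: 293 days → €137,500 × 3.2% × 293/366 = €3,522.4044
Highland Parish, October 20 – December 31, 2028: 73 days → €137,500 × 1.65% × 73/366 = €452.5102
Total = €3,974.9146

€3,974.91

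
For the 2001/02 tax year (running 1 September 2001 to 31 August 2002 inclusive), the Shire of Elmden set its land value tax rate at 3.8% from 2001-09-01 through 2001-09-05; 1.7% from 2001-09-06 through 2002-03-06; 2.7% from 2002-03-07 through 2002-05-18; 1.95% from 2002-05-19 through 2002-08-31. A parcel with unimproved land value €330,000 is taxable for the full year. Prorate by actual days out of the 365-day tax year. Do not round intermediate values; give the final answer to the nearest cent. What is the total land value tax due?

€6,602.26

2001-09-01 to 2001-09-05: 5 days at 3.8% → €330,000 × 3.8% × 5/365 = €171.7808
2001-09-06 to 2002-03-06: 182 days at 1.7% → €330,000 × 1.7% × 182/365 = €2,797.3151
2002-03-07 to 2002-05-18: 73 days at 2.7% → €330,000 × 2.7% × 73/365 = €1,782.0000
2002-05-19 to 2002-08-31: 105 days at 1.95% → €330,000 × 1.95% × 105/365 = €1,851.1644
Total = €6,602.2603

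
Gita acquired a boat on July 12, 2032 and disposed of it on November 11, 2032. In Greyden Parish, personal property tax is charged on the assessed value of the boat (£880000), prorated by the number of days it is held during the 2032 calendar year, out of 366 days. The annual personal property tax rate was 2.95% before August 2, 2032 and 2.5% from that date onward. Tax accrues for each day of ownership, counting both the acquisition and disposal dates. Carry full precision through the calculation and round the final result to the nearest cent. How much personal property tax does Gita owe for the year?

£7620.66

July 12 – August 1, 2032: 21 days at 2.95% → £880000 × 2.95% × 21/366 = £1489.5082
August 2 – November 11, 2032: 102 days at 2.5% → £880000 × 2.5% × 102/366 = £6131.1475
Total = £7620.6557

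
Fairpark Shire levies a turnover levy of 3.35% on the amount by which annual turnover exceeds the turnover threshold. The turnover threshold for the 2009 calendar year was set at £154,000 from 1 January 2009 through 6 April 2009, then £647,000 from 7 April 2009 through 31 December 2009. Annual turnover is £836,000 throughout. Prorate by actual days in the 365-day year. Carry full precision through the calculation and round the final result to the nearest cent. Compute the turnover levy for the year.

1 January – 6 April 2009: 96 days, exemption £154,000 → (£836,000 − £154,000) × 3.35% × 96/365 = £6,009.0740
7 April – 31 December 2009: 269 days, exemption £647,000 → (£836,000 − £647,000) × 3.35% × 269/365 = £4,666.2288
Total = £10,675.3027

£10,675.30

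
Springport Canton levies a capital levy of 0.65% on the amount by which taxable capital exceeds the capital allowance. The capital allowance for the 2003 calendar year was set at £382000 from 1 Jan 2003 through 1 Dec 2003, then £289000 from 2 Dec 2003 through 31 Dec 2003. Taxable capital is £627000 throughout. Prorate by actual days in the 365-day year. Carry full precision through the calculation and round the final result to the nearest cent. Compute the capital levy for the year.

£1642.18

1 Jan – 1 Dec 2003: 335 days, exemption £382000 → (£627000 − £382000) × 0.65% × 335/365 = £1461.6096
2 Dec – 31 Dec 2003: 30 days, exemption £289000 → (£627000 − £289000) × 0.65% × 30/365 = £180.5753
Total = £1642.1849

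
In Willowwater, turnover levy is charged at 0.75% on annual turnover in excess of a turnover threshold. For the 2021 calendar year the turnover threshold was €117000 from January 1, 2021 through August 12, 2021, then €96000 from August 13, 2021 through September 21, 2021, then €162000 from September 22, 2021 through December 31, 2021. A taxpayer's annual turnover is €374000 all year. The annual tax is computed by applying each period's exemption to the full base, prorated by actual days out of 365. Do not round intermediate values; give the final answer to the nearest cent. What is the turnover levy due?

€1851.37

January 1 – August 12, 2021: 224 days, exemption €117000 → (€374000 − €117000) × 0.75% × 224/365 = €1182.9041
August 13 – September 21, 2021: 40 days, exemption €96000 → (€374000 − €96000) × 0.75% × 40/365 = €228.4932
September 22 – December 31, 2021: 101 days, exemption €162000 → (€374000 − €162000) × 0.75% × 101/365 = €439.9726
Total = €1851.3699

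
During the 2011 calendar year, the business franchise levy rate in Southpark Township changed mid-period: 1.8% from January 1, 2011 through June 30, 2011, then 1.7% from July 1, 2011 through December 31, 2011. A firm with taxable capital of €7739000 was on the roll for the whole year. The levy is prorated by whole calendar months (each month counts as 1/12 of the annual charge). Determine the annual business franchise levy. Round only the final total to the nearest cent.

January 1 – June 30, 2011: 6 months at 1.8% → €7739000 × 1.8% × 6/12 = €69651.0000
July 1 – December 31, 2011: 6 months at 1.7% → €7739000 × 1.7% × 6/12 = €65781.5000
Total = €135432.5000

€135432.50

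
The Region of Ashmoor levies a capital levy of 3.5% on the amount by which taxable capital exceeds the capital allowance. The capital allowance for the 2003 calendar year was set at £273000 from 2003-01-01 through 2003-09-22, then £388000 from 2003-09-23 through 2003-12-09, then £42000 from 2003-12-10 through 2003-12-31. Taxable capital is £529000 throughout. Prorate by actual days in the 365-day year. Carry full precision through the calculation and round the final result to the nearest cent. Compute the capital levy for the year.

2003-01-01 to 2003-09-22: 265 days, exemption £273000 → (£529000 − £273000) × 3.5% × 265/365 = £6505.2055
2003-09-23 to 2003-12-09: 78 days, exemption £388000 → (£529000 − £388000) × 3.5% × 78/365 = £1054.6027
2003-12-10 to 2003-12-31: 22 days, exemption £42000 → (£529000 − £42000) × 3.5% × 22/365 = £1027.3699
Total = £8587.1781

£8587.18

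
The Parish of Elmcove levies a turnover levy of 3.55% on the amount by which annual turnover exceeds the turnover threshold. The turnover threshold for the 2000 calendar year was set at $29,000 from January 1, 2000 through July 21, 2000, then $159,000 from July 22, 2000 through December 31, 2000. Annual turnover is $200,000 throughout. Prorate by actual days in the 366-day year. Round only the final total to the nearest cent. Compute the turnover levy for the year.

January 1 – July 21, 2000: 203 days, exemption $29,000 → ($200,000 − $29,000) × 3.55% × 203/366 = $3,366.9713
July 22 – December 31, 2000: 163 days, exemption $159,000 → ($200,000 − $159,000) × 3.55% × 163/366 = $648.2145
Total = $4,015.1858

$4,015.19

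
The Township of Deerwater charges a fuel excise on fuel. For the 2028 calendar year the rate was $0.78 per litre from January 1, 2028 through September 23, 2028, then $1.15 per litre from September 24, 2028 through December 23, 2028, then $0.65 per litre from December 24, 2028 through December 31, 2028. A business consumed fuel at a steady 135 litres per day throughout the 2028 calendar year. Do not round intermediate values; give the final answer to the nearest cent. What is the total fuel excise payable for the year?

$42,944.85

January 1 – September 23, 2028: 267 days × 135 litres/day = 36,045 litres at $0.78/litre → $28,115.10
September 24 – December 23, 2028: 91 days × 135 litres/day = 12,285 litres at $1.15/litre → $14,127.75
December 24 – December 31, 2028: 8 days × 135 litres/day = 1,080 litres at $0.65/litre → $702.00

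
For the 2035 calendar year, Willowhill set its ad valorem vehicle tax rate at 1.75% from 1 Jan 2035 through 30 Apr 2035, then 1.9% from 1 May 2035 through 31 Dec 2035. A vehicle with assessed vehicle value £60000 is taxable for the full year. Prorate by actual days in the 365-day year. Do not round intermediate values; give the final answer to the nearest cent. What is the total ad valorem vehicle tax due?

1 Jan – 30 Apr 2035: 120 days at 1.75% → £60000 × 1.75% × 120/365 = £345.2055
1 May – 31 Dec 2035: 245 days at 1.9% → £60000 × 1.9% × 245/365 = £765.2055
Total = £1110.4110

£1110.41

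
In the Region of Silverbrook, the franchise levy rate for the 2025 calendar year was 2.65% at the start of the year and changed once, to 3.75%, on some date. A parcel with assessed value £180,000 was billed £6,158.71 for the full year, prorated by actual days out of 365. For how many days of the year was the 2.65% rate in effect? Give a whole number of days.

Let d = days at the first rate; then 365 − d days at the second rate.
£180,000 × [2.65%·d + 3.75%·(365−d)] / 365 = £6,158.71
Solving gives d = 109, so the new rate took effect on 20 Apr 2025.

109 days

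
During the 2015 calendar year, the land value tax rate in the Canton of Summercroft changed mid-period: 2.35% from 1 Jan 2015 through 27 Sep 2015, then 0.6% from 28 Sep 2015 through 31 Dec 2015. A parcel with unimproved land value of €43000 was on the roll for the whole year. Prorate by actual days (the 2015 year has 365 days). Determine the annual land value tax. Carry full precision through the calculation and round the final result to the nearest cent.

€814.64

1 Jan – 27 Sep 2015: 270 days at 2.35% → €43000 × 2.35% × 270/365 = €747.4932
28 Sep – 31 Dec 2015: 95 days at 0.6% → €43000 × 0.6% × 95/365 = €67.1507
Total = €814.6438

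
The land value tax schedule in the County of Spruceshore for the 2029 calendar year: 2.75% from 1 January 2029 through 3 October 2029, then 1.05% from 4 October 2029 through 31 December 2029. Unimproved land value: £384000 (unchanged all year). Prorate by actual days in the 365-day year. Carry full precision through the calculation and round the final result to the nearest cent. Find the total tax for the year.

£8968.24

1 January – 3 October 2029: 276 days at 2.75% → £384000 × 2.75% × 276/365 = £7985.0959
4 October – 31 December 2029: 89 days at 1.05% → £384000 × 1.05% × 89/365 = £983.1452
Total = £8968.2411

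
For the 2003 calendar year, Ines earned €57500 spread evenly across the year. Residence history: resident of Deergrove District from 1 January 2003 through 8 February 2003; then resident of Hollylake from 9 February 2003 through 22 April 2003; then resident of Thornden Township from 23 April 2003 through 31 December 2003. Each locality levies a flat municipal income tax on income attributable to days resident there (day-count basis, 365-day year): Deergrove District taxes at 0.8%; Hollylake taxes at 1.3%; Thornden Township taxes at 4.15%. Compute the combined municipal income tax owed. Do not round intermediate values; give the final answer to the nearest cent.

€1852.68

Deergrove District, 1 January – 8 February 2003: 39 days → €57500 × 0.8% × 39/365 = €49.1507
Hollylake, 9 February – 22 April 2003: 73 days → €57500 × 1.3% × 73/365 = €149.5000
Thornden Township, 23 April – 31 December 2003: 253 days → €57500 × 4.15% × 253/365 = €1654.0308
Total = €1852.6815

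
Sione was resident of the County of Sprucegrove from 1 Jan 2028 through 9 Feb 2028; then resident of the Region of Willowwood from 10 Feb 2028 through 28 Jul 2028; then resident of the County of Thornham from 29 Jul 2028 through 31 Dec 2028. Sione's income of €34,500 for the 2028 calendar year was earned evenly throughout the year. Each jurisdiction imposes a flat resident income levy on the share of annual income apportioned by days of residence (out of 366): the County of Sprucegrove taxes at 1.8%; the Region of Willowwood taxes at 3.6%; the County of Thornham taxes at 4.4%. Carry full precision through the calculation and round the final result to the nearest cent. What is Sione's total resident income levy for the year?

€1,291.77

The County of Sprucegrove, 1 Jan – 9 Feb 2028: 40 days → €34,500 × 1.8% × 40/366 = €67.8689
The Region of Willowwood, 10 Feb – 28 Jul 2028: 170 days → €34,500 × 3.6% × 170/366 = €576.8852
The County of Thornham, 29 Jul – 31 Dec 2028: 156 days → €34,500 × 4.4% × 156/366 = €647.0164
Total = €1,291.7705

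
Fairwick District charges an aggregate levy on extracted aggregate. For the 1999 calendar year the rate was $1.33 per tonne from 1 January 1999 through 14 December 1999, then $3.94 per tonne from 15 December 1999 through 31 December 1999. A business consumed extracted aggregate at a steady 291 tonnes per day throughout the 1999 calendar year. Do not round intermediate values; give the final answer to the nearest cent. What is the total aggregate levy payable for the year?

$154,177.62

1 January – 14 December 1999: 348 days × 291 tonnes/day = 101,268 tonnes at $1.33/tonne → $134,686.44
15 December – 31 December 1999: 17 days × 291 tonnes/day = 4,947 tonnes at $3.94/tonne → $19,491.18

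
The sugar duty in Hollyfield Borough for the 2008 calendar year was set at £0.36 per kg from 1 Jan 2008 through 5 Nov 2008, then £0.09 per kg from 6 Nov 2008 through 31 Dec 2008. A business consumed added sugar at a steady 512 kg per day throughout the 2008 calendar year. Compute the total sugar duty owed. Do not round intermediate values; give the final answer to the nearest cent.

1 Jan – 5 Nov 2008: 310 days × 512 kg/day = 158,720 kg at £0.36/kg → £57,139.20
6 Nov – 31 Dec 2008: 56 days × 512 kg/day = 28,672 kg at £0.09/kg → £2,580.48

£59,719.68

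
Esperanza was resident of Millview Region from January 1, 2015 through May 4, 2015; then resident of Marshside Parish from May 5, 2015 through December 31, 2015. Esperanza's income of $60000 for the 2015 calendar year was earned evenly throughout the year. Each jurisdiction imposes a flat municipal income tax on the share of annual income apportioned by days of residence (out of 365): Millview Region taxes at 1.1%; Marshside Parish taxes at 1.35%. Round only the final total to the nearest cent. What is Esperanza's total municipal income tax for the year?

Millview Region, January 1 – May 4, 2015: 124 days → $60000 × 1.1% × 124/365 = $224.2192
Marshside Parish, May 5 – December 31, 2015: 241 days → $60000 × 1.35% × 241/365 = $534.8219
Total = $759.0411

$759.04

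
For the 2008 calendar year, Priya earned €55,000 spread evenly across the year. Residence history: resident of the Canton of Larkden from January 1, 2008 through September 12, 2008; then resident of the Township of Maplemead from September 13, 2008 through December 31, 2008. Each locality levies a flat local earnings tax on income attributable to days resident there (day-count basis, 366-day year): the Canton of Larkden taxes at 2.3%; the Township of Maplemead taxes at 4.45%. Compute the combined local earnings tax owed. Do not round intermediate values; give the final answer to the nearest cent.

The Canton of Larkden, January 1 – September 12, 2008: 256 days → €55,000 × 2.3% × 256/366 = €884.8087
The Township of Maplemead, September 13 – December 31, 2008: 110 days → €55,000 × 4.45% × 110/366 = €735.5874
Total = €1,620.3962

€1,620.40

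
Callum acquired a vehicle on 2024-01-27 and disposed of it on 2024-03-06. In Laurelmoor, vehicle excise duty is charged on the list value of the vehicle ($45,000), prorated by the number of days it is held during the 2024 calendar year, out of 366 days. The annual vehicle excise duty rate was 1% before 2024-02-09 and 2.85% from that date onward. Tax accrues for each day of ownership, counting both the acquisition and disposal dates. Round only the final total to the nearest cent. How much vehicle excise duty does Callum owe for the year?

$110.59

2024-01-27 to 2024-02-08: 13 days at 1% → $45,000 × 1% × 13/366 = $15.9836
2024-02-09 to 2024-03-06: 27 days at 2.85% → $45,000 × 2.85% × 27/366 = $94.6107
Total = $110.5943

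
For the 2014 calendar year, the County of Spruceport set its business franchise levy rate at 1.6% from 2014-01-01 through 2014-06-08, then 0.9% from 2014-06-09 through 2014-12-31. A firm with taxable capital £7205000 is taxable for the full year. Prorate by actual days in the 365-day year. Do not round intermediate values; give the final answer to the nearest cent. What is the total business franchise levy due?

£86815.32

2014-01-01 to 2014-06-08: 159 days at 1.6% → £7205000 × 1.6% × 159/365 = £50217.8630
2014-06-09 to 2014-12-31: 206 days at 0.9% → £7205000 × 0.9% × 206/365 = £36597.4521
Total = £86815.3151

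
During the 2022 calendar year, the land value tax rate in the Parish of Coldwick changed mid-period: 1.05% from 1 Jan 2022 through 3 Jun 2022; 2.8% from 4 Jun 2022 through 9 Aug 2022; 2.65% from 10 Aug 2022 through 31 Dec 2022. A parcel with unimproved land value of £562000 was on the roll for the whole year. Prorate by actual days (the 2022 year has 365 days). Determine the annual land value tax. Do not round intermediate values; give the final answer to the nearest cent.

1 Jan – 3 Jun 2022: 154 days at 1.05% → £562000 × 1.05% × 154/365 = £2489.7370
4 Jun – 9 Aug 2022: 67 days at 2.8% → £562000 × 2.8% × 67/365 = £2888.5260
10 Aug – 31 Dec 2022: 144 days at 2.65% → £562000 × 2.65% × 144/365 = £5875.5945
Total = £11253.8575

£11253.86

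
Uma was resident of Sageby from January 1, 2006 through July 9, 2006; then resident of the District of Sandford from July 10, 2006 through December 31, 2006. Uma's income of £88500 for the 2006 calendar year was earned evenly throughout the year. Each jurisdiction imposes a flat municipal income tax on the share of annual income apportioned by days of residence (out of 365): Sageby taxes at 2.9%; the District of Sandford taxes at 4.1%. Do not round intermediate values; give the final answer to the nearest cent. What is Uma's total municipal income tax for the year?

Sageby, January 1 – July 9, 2006: 190 days → £88500 × 2.9% × 190/365 = £1335.9863
The District of Sandford, July 10 – December 31, 2006: 175 days → £88500 × 4.1% × 175/365 = £1739.6918
Total = £3075.6781

£3075.68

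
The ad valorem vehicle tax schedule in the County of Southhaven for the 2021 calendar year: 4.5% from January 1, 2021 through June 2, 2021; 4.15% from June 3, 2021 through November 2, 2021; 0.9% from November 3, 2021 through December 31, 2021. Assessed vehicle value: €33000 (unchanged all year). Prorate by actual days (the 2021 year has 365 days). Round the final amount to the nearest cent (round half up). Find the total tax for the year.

€1244.55

January 1 – June 2, 2021: 153 days at 4.5% → €33000 × 4.5% × 153/365 = €622.4795
June 3 – November 2, 2021: 153 days at 4.15% → €33000 × 4.15% × 153/365 = €574.0644
November 3 – December 31, 2021: 59 days at 0.9% → €33000 × 0.9% × 59/365 = €48.0082
Total = €1244.5521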